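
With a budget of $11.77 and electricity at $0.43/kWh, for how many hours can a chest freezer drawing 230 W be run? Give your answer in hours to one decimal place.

119.0 h

Energy available = $11.77 ÷ $0.43/kWh = 27.3721 kWh
Hours = 27.3721 kWh ÷ 0.23 kW = 119.0 h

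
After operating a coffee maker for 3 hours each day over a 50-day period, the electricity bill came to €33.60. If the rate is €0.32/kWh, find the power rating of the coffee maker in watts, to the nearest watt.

700 W

Energy = €33.60 ÷ €0.32/kWh = 105 kWh
Runtime = 3 h/day × 50 days = 150 h
Power = 105 kWh ÷ 150 h = 0.7 kW = 700 W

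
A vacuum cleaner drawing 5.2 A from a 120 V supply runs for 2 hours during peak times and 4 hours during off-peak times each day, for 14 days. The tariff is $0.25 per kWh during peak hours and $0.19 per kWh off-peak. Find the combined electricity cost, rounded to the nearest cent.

Power = 5.2 A × 120 V = 624 W = 0.624 kW
Peak energy = 0.624 kW × 2 h × 14 = 17.472 kWh
Off-peak energy = 0.624 kW × 4 h × 14 = 34.944 kWh
Cost = 17.472 × $0.25 + 34.944 × $0.19 = $4.368 + $6.63936 = $11.01

$11.01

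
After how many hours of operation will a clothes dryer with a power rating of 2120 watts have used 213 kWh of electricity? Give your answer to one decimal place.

Hours = 213 kWh ÷ 2.12 kW = 100.5 h

100.5 h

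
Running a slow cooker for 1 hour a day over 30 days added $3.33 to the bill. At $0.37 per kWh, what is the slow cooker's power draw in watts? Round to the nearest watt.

Energy = $3.33 ÷ $0.37/kWh = 9 kWh
Runtime = 1 h/day × 30 days = 30 h
Power = 9 kWh ÷ 30 h = 0.3 kW = 300 W

300 W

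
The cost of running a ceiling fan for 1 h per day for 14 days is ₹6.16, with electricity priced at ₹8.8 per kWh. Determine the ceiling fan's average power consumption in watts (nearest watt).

Energy = ₹6.16 ÷ ₹8.8/kWh = 0.7 kWh
Runtime = 1 h/day × 14 days = 14 h
Power = 0.7 kWh ÷ 14 h = 0.05 kW = 50 W

50 W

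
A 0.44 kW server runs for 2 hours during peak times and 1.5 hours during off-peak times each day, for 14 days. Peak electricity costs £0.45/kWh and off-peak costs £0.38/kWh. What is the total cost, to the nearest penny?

Peak energy = 0.44 kW × 2 h × 14 = 12.32 kWh
Off-peak energy = 0.44 kW × 1.5 h × 14 = 9.24 kWh
Cost = 12.32 × £0.45 + 9.24 × £0.38 = £5.544 + £3.5112 = £9.06

£9.06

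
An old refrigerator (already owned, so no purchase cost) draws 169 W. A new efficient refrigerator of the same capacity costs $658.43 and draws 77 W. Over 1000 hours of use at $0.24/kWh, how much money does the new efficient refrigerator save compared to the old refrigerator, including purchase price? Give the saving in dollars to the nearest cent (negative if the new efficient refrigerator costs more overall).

-$636.35

old refrigerator: $0.00 + (169/1000) kW × 1000 h × $0.24 = $0.00 + $40.56 = $40.56
new efficient refrigerator: $658.43 + (77/1000) kW × 1000 h × $0.24 = $658.43 + $18.48 = $676.91
Saving = $40.56 − $676.91 = −$636.35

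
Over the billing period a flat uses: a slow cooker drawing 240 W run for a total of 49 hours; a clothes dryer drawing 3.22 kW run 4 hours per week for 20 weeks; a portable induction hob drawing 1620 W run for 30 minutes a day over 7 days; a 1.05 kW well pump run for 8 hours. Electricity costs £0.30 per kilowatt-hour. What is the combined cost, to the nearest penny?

slow cooker: 0.24 kW × 49 h = 11.76 kWh
clothes dryer: Runtime = 4 h/week × 20 weeks = 80 h
clothes dryer: 3.22 kW × 80 h = 257.6 kWh
portable induction hob: Runtime = 30 min × 7 = 210 min = 3.5 h
portable induction hob: 1.62 kW × 3.5 h = 5.67 kWh
well pump: 1.05 kW × 8 h = 8.4 kWh
Total energy = 283.43 kWh
Cost = 283.43 × £0.30 = £85.03

£85.03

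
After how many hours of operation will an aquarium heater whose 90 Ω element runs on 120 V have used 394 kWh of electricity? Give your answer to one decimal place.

2462.5 h

Power = V²/R = 120²/90 = 160 W = 0.16 kW
Hours = 394 kWh ÷ 0.16 kW = 2462.5 h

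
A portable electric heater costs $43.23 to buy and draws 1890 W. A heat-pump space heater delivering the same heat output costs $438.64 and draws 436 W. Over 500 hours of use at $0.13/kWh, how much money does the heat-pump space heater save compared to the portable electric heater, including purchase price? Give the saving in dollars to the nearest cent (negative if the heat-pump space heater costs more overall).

-$300.90

portable electric heater: $43.23 + (1890/1000) kW × 500 h × $0.13 = $43.23 + $122.85 = $166.08
heat-pump space heater: $438.64 + (436/1000) kW × 500 h × $0.13 = $438.64 + $28.34 = $466.98
Saving = $166.08 − $466.98 = −$300.9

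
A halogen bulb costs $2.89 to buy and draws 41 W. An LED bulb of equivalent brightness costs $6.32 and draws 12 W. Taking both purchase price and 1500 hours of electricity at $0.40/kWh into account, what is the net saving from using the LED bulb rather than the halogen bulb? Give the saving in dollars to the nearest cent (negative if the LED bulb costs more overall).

halogen bulb: $2.89 + (41/1000) kW × 1500 h × $0.40 = $2.89 + $24.6 = $27.49
LED bulb: $6.32 + (12/1000) kW × 1500 h × $0.40 = $6.32 + $7.2 = $13.52
Saving = $27.49 − $13.52 = $13.97

$13.97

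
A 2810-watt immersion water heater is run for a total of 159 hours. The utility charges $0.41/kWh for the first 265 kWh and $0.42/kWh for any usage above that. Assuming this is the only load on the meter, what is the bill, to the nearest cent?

$185.00

Energy = 2.81 kW × 159 h = 446.79 kWh
Tier 1 (0–265 kWh): 265 × $0.41 = $108.65
Above 265 kWh: 181.79 × $0.42 = $76.3518
Bill = $185.00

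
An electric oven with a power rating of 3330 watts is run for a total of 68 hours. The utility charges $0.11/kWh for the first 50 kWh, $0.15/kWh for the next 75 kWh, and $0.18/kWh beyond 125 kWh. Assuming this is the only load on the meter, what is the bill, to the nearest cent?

$35.01

Energy = 3.33 kW × 68 h = 226.44 kWh
Tier 1 (0–50 kWh): 50 × $0.11 = $5.5
Tier 2 (50–125 kWh): 75 × $0.15 = $11.25
Above 125 kWh: 101.44 × $0.18 = $18.2592
Bill = $35.01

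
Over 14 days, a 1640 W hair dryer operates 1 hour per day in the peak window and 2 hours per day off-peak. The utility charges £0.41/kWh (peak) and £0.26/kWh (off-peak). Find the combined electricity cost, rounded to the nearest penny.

£21.35

Peak energy = 1.64 kW × 1 h × 14 = 22.96 kWh
Off-peak energy = 1.64 kW × 2 h × 14 = 45.92 kWh
Cost = 22.96 × £0.41 + 45.92 × £0.26 = £9.4136 + £11.9392 = £21.35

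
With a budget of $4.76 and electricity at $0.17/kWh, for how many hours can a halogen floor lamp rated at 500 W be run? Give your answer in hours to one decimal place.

56.0 h

Energy available = $4.76 ÷ $0.17/kWh = 28 kWh
Hours = 28 kWh ÷ 0.5 kW = 56.0 h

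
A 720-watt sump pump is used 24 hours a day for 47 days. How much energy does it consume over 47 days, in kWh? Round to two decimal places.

812.16 kWh

Runtime = 24 h × 47 = 1128 h
Energy = 0.72 kW × 1128 h = 812.16 kWh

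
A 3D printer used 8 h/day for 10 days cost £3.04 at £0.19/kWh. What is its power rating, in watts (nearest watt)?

200 W

Energy = £3.04 ÷ £0.19/kWh = 16 kWh
Runtime = 8 h/day × 10 days = 80 h
Power = 16 kWh ÷ 80 h = 0.2 kW = 200 W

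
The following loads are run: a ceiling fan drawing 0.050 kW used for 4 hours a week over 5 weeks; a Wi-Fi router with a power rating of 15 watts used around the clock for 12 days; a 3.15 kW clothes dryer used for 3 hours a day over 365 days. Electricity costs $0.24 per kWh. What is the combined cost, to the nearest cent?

ceiling fan: Runtime = 4 h/week × 5 weeks = 20 h
ceiling fan: 0.05 kW × 20 h = 1 kWh
Wi-Fi router: Runtime = 24 h × 12 = 288 h
Wi-Fi router: 0.015 kW × 288 h = 4.32 kWh
clothes dryer: Runtime = 3 h/day × 365 days = 1095 h
clothes dryer: 3.15 kW × 1095 h = 3449.25 kWh
Total energy = 3454.57 kWh
Cost = 3454.57 × $0.24 = $829.10

$829.10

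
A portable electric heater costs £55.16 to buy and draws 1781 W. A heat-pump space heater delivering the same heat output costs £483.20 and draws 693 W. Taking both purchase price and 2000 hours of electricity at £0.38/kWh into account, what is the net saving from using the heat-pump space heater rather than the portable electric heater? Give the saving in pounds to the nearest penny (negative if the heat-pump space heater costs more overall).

portable electric heater: £55.16 + (1781/1000) kW × 2000 h × £0.38 = £55.16 + £1353.56 = £1408.72
heat-pump space heater: £483.20 + (693/1000) kW × 2000 h × £0.38 = £483.20 + £526.68 = £1009.88
Saving = £1408.72 − £1009.88 = £398.84

£398.84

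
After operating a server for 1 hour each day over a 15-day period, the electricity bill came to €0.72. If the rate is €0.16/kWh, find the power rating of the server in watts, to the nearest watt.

Energy = €0.72 ÷ €0.16/kWh = 4.5 kWh
Runtime = 1 h/day × 15 days = 15 h
Power = 4.5 kWh ÷ 15 h = 0.3 kW = 300 W

300 W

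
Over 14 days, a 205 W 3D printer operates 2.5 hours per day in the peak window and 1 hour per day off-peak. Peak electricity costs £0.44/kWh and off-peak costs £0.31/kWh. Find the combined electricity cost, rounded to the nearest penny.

£4.05

Peak energy = 0.205 kW × 2.5 h × 14 = 7.175 kWh
Off-peak energy = 0.205 kW × 1 h × 14 = 2.87 kWh
Cost = 7.175 × £0.44 + 2.87 × £0.31 = £3.157 + £0.8897 = £4.05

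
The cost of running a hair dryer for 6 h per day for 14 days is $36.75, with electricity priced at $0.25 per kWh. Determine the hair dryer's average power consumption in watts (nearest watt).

1750 W

Energy = $36.75 ÷ $0.25/kWh = 147 kWh
Runtime = 6 h/day × 14 days = 84 h
Power = 147 kWh ÷ 84 h = 1.75 kW = 1750 W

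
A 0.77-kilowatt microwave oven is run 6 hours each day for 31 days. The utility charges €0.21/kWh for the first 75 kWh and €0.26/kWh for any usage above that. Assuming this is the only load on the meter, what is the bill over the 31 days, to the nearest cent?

Runtime = 6 h/day × 31 days = 186 h
Energy = 0.77 kW × 186 h = 143.22 kWh
Tier 1 (0–75 kWh): 75 × €0.21 = €15.75
Above 75 kWh: 68.22 × €0.26 = €17.7372
Bill = €33.49

€33.49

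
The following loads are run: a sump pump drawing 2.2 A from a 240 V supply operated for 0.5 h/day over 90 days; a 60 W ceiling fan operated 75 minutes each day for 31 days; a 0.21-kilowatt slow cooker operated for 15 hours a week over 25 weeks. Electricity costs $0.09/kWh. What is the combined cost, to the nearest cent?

sump pump: Power = 2.2 A × 240 V = 528 W = 0.528 kW
sump pump: Runtime = 0.5 h/day × 90 days = 45 h
sump pump: 0.528 kW × 45 h = 23.76 kWh
ceiling fan: Runtime = 75 min × 31 = 2325 min = 38.75 h
ceiling fan: 0.06 kW × 38.75 h = 2.325 kWh
slow cooker: Runtime = 15 h/week × 25 weeks = 375 h
slow cooker: 0.21 kW × 375 h = 78.75 kWh
Total energy = 104.835 kWh
Cost = 104.835 × $0.09 = $9.44

$9.44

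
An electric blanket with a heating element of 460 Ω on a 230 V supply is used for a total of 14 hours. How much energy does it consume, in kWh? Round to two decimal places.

1.61 kWh

Power = V²/R = 230²/460 = 115 W = 0.115 kW
Energy = 0.115 kW × 14 h = 1.61 kWh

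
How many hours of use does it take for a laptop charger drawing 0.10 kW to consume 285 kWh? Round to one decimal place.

2850.0 h

Hours = 285 kWh ÷ 0.1 kW = 2850.0 h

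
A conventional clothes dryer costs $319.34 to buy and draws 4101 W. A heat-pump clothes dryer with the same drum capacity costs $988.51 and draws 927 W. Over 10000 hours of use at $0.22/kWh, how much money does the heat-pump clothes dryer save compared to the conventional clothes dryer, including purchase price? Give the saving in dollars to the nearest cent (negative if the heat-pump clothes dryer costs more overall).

conventional clothes dryer: $319.34 + (4101/1000) kW × 10000 h × $0.22 = $319.34 + $9022.2 = $9341.54
heat-pump clothes dryer: $988.51 + (927/1000) kW × 10000 h × $0.22 = $988.51 + $2039.4 = $3027.91
Saving = $9341.54 − $3027.91 = $6313.63

$6313.63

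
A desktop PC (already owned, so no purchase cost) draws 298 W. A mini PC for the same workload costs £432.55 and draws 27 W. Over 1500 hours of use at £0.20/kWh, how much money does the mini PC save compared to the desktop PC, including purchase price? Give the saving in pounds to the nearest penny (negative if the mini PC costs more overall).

desktop PC: £0.00 + (298/1000) kW × 1500 h × £0.20 = £0.00 + £89.4 = £89.4
mini PC: £432.55 + (27/1000) kW × 1500 h × £0.20 = £432.55 + £8.1 = £440.65
Saving = £89.4 − £440.65 = −£351.25

-£351.25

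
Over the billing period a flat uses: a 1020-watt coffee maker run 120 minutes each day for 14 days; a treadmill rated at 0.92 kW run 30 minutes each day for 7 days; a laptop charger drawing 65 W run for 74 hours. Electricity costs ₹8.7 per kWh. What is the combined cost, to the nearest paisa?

₹318.33

coffee maker: Runtime = 120 min × 14 = 1680 min = 28 h
coffee maker: 1.02 kW × 28 h = 28.56 kWh
treadmill: Runtime = 30 min × 7 = 210 min = 3.5 h
treadmill: 0.92 kW × 3.5 h = 3.22 kWh
laptop charger: 0.065 kW × 74 h = 4.81 kWh
Total energy = 36.59 kWh
Cost = 36.59 × ₹8.7 = ₹318.33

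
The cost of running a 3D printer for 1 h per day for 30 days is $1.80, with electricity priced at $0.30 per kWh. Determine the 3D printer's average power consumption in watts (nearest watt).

Energy = $1.80 ÷ $0.30/kWh = 6 kWh
Runtime = 1 h/day × 30 days = 30 h
Power = 6 kWh ÷ 30 h = 0.2 kW = 200 W

200 W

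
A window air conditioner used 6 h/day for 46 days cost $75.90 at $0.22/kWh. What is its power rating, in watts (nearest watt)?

Energy = $75.90 ÷ $0.22/kWh = 345 kWh
Runtime = 6 h/day × 46 days = 276 h
Power = 345 kWh ÷ 276 h = 1.25 kW = 1250 W

1250 W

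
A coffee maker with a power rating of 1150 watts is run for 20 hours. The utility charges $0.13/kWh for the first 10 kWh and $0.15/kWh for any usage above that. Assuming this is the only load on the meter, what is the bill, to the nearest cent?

$3.25

Energy = 1.15 kW × 20 h = 23 kWh
Tier 1 (0–10 kWh): 10 × $0.13 = $1.3
Above 10 kWh: 13 × $0.15 = $1.95
Bill = $3.25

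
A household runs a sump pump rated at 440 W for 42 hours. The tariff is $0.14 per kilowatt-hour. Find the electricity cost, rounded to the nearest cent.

Energy = 0.44 kW × 42 h = 18.48 kWh
Cost = 18.48 kWh × $0.14/kWh = $2.59

$2.59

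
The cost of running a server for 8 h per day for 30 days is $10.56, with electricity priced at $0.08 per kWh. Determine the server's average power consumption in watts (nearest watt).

Energy = $10.56 ÷ $0.08/kWh = 132 kWh
Runtime = 8 h/day × 30 days = 240 h
Power = 132 kWh ÷ 240 h = 0.55 kW = 550 W

550 W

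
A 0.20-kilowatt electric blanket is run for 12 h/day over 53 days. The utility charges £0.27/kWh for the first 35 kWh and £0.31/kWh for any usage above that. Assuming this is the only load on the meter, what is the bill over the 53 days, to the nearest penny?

Runtime = 12 h/day × 53 days = 636 h
Energy = 0.2 kW × 636 h = 127.2 kWh
Tier 1 (0–35 kWh): 35 × £0.27 = £9.45
Above 35 kWh: 92.2 × £0.31 = £28.582
Bill = £38.03

£38.03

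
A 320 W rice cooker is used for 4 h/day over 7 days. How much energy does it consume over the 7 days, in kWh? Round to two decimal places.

Runtime = 4 h/day × 7 days = 28 h
Energy = 0.32 kW × 28 h = 8.96 kWh

8.96 kWh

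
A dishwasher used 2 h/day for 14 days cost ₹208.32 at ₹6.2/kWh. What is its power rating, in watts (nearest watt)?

1200 W

Energy = ₹208.32 ÷ ₹6.2/kWh = 33.6 kWh
Runtime = 2 h/day × 14 days = 28 h
Power = 33.6 kWh ÷ 28 h = 1.2 kW = 1200 W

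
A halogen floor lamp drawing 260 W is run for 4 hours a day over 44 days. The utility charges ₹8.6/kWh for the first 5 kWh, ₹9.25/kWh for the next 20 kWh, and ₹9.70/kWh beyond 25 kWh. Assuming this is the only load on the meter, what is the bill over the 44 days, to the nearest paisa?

₹429.37

Runtime = 4 h/day × 44 days = 176 h
Energy = 0.26 kW × 176 h = 45.76 kWh
Tier 1 (0–5 kWh): 5 × ₹8.6 = ₹43
Tier 2 (5–25 kWh): 20 × ₹9.25 = ₹185
Above 25 kWh: 20.76 × ₹9.70 = ₹201.372
Bill = ₹429.37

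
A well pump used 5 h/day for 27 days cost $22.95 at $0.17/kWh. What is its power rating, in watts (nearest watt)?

Energy = $22.95 ÷ $0.17/kWh = 135 kWh
Runtime = 5 h/day × 27 days = 135 h
Power = 135 kWh ÷ 135 h = 1 kW = 1000 W

1000 W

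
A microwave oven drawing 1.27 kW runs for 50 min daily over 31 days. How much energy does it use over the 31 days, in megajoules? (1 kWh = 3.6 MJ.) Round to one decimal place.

Runtime = 50 min × 31 = 1550 min = 25.833333… h
Energy = 1.27 kW × 25.833333… h = 32.808333… kWh
= 32.808333… × 3.6 MJ = 118.1 MJ

118.1 MJ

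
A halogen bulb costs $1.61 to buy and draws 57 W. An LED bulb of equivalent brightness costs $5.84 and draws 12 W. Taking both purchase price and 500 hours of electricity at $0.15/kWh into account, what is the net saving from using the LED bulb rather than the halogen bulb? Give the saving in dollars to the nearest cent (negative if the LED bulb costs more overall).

-$0.86

halogen bulb: $1.61 + (57/1000) kW × 500 h × $0.15 = $1.61 + $4.275 = $5.885
LED bulb: $5.84 + (12/1000) kW × 500 h × $0.15 = $5.84 + $0.9 = $6.74
Saving = $5.885 − $6.74 = −$0.855 → -$0.86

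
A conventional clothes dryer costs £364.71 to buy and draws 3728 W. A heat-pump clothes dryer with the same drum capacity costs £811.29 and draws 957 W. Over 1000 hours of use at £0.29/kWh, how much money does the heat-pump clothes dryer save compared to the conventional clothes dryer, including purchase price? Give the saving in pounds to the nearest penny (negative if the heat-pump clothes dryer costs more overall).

conventional clothes dryer: £364.71 + (3728/1000) kW × 1000 h × £0.29 = £364.71 + £1081.12 = £1445.83
heat-pump clothes dryer: £811.29 + (957/1000) kW × 1000 h × £0.29 = £811.29 + £277.53 = £1088.82
Saving = £1445.83 − £1088.82 = £357.01

£357.01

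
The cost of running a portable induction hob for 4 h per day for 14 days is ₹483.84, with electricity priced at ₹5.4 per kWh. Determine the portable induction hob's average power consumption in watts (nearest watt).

1600 W

Energy = ₹483.84 ÷ ₹5.4/kWh = 89.6 kWh
Runtime = 4 h/day × 14 days = 56 h
Power = 89.6 kWh ÷ 56 h = 1.6 kW = 1600 W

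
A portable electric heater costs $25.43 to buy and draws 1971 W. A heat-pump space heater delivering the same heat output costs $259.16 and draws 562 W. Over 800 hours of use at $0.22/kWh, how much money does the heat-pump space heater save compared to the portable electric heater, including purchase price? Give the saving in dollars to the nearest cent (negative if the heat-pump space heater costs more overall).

$14.25

portable electric heater: $25.43 + (1971/1000) kW × 800 h × $0.22 = $25.43 + $346.896 = $372.326
heat-pump space heater: $259.16 + (562/1000) kW × 800 h × $0.22 = $259.16 + $98.912 = $358.072
Saving = $372.326 − $358.072 = $14.254 → $14.25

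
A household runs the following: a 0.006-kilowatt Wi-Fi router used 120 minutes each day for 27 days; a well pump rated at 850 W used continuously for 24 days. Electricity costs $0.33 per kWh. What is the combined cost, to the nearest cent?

Wi-Fi router: Runtime = 120 min × 27 = 3240 min = 54 h
Wi-Fi router: 0.006 kW × 54 h = 0.324 kWh
well pump: Runtime = 24 h × 24 = 576 h
well pump: 0.85 kW × 576 h = 489.6 kWh
Total energy = 489.924 kWh
Cost = 489.924 × $0.33 = $161.67

$161.67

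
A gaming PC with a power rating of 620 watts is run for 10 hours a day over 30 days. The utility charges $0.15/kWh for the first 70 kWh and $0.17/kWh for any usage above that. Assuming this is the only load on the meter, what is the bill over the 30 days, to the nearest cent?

$30.22

Runtime = 10 h/day × 30 days = 300 h
Energy = 0.62 kW × 300 h = 186 kWh
Tier 1 (0–70 kWh): 70 × $0.15 = $10.5
Above 70 kWh: 116 × $0.17 = $19.72
Bill = $30.22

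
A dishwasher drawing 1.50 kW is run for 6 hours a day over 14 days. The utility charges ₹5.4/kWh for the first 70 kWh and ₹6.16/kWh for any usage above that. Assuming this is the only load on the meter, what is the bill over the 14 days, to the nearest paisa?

₹722.96

Runtime = 6 h/day × 14 days = 84 h
Energy = 1.5 kW × 84 h = 126 kWh
Tier 1 (0–70 kWh): 70 × ₹5.4 = ₹378
Above 70 kWh: 56 × ₹6.16 = ₹344.96
Bill = ₹722.96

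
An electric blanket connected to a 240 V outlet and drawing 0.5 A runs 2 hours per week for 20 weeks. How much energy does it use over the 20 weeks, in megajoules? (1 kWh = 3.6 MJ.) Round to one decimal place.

Power = 0.5 A × 240 V = 120 W = 0.12 kW
Runtime = 2 h/week × 20 weeks = 40 h
Energy = 0.12 kW × 40 h = 4.8 kWh
= 4.8 × 3.6 MJ = 17.3 MJ

17.3 MJ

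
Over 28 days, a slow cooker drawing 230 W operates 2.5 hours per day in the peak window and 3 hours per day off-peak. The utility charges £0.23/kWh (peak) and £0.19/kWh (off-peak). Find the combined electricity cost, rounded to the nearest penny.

Peak energy = 0.23 kW × 2.5 h × 28 = 16.1 kWh
Off-peak energy = 0.23 kW × 3 h × 28 = 19.32 kWh
Cost = 16.1 × £0.23 + 19.32 × £0.19 = £3.703 + £3.6708 = £7.37

£7.37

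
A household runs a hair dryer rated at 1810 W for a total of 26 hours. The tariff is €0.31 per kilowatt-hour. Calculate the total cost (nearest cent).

€14.59

Energy = 1.81 kW × 26 h = 47.06 kWh
Cost = 47.06 kWh × €0.31/kWh = €14.59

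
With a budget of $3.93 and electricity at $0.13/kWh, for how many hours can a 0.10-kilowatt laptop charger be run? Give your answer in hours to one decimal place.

Energy available = $3.93 ÷ $0.13/kWh = 30.2308 kWh
Hours = 30.2308 kWh ÷ 0.1 kW = 302.3 h

302.3 h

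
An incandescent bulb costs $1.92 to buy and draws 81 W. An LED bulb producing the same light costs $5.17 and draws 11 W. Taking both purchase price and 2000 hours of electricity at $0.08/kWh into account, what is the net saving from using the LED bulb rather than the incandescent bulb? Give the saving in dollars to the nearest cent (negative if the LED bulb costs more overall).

$7.95

incandescent bulb: $1.92 + (81/1000) kW × 2000 h × $0.08 = $1.92 + $12.96 = $14.88
LED bulb: $5.17 + (11/1000) kW × 2000 h × $0.08 = $5.17 + $1.76 = $6.93
Saving = $14.88 − $6.93 = $7.95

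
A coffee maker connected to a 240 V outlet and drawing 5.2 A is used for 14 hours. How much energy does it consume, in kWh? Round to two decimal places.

Power = 5.2 A × 240 V = 1248 W = 1.248 kW
Energy = 1.248 kW × 14 h = 17.472 kWh ≈ 17.47 kWh

17.47 kWh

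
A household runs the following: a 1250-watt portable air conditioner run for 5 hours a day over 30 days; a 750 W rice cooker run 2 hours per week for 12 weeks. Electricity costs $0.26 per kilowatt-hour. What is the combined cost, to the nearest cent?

portable air conditioner: Runtime = 5 h/day × 30 days = 150 h
portable air conditioner: 1.25 kW × 150 h = 187.5 kWh
rice cooker: Runtime = 2 h/week × 12 weeks = 24 h
rice cooker: 0.75 kW × 24 h = 18 kWh
Total energy = 205.5 kWh
Cost = 205.5 × $0.26 = $53.43

$53.43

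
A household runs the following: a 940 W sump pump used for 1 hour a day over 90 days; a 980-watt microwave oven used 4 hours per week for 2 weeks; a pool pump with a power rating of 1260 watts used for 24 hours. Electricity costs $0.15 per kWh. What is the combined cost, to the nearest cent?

$18.40

sump pump: Runtime = 1 h/day × 90 days = 90 h
sump pump: 0.94 kW × 90 h = 84.6 kWh
microwave oven: Runtime = 4 h/week × 2 weeks = 8 h
microwave oven: 0.98 kW × 8 h = 7.84 kWh
pool pump: 1.26 kW × 24 h = 30.24 kWh
Total energy = 122.68 kWh
Cost = 122.68 × $0.15 = $18.40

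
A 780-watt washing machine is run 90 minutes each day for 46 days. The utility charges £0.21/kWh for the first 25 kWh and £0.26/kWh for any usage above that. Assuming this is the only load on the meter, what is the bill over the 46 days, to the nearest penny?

£12.74

Runtime = 90 min × 46 = 4140 min = 69 h
Energy = 0.78 kW × 69 h = 53.82 kWh
Tier 1 (0–25 kWh): 25 × £0.21 = £5.25
Above 25 kWh: 28.82 × £0.26 = £7.4932
Bill = £12.74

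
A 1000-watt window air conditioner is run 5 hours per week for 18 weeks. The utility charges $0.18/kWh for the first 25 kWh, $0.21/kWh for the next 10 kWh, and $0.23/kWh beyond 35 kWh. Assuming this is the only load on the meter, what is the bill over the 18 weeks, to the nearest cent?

Runtime = 5 h/week × 18 weeks = 90 h
Energy = 1 kW × 90 h = 90 kWh
Tier 1 (0–25 kWh): 25 × $0.18 = $4.5
Tier 2 (25–35 kWh): 10 × $0.21 = $2.1
Above 35 kWh: 55 × $0.23 = $12.65
Bill = $19.25

$19.25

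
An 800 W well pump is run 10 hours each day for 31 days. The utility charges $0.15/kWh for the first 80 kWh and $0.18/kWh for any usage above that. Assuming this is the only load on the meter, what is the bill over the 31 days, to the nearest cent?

Runtime = 10 h/day × 31 days = 310 h
Energy = 0.8 kW × 310 h = 248 kWh
Tier 1 (0–80 kWh): 80 × $0.15 = $12
Above 80 kWh: 168 × $0.18 = $30.24
Bill = $42.24

$42.24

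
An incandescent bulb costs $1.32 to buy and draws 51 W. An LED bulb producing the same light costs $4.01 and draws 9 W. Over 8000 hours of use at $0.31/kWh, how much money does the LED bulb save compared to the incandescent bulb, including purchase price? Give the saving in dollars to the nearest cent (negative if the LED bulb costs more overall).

incandescent bulb: $1.32 + (51/1000) kW × 8000 h × $0.31 = $1.32 + $126.48 = $127.8
LED bulb: $4.01 + (9/1000) kW × 8000 h × $0.31 = $4.01 + $22.32 = $26.33
Saving = $127.8 − $26.33 = $101.47

$101.47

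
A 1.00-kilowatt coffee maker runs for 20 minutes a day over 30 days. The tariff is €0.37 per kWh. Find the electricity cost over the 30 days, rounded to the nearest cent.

€3.70

Runtime = 20 min × 30 = 600 min = 10 h
Energy = 1 kW × 10 h = 10 kWh
Cost = 10 kWh × €0.37/kWh = €3.70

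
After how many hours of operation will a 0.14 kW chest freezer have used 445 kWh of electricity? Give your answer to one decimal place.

3178.6 h

Hours = 445 kWh ÷ 0.14 kW = 3178.6 h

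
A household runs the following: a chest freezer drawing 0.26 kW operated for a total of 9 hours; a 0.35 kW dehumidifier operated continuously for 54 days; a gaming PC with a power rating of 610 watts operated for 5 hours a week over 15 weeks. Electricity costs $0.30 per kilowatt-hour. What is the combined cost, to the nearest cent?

chest freezer: 0.26 kW × 9 h = 2.34 kWh
dehumidifier: Runtime = 24 h × 54 = 1296 h
dehumidifier: 0.35 kW × 1296 h = 453.6 kWh
gaming PC: Runtime = 5 h/week × 15 weeks = 75 h
gaming PC: 0.61 kW × 75 h = 45.75 kWh
Total energy = 501.69 kWh
Cost = 501.69 × $0.30 = $150.51

$150.51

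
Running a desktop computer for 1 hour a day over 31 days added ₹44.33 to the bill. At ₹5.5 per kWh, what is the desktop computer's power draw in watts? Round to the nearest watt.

260 W

Energy = ₹44.33 ÷ ₹5.5/kWh = 8.06 kWh
Runtime = 1 h/day × 31 days = 31 h
Power = 8.06 kWh ÷ 31 h = 0.26 kW = 260 W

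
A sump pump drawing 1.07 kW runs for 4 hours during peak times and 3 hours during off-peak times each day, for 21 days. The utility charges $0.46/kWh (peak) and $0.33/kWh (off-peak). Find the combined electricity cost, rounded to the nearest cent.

$63.59

Peak energy = 1.07 kW × 4 h × 21 = 89.88 kWh
Off-peak energy = 1.07 kW × 3 h × 21 = 67.41 kWh
Cost = 89.88 × $0.46 + 67.41 × $0.33 = $41.3448 + $22.2453 = $63.59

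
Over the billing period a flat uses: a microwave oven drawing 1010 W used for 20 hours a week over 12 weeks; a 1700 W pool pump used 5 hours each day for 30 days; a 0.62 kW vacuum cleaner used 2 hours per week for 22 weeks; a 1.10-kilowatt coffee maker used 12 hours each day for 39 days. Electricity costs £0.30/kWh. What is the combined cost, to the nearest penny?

£311.84

microwave oven: Runtime = 20 h/week × 12 weeks = 240 h
microwave oven: 1.01 kW × 240 h = 242.4 kWh
pool pump: Runtime = 5 h/day × 30 days = 150 h
pool pump: 1.7 kW × 150 h = 255 kWh
vacuum cleaner: Runtime = 2 h/week × 22 weeks = 44 h
vacuum cleaner: 0.62 kW × 44 h = 27.28 kWh
coffee maker: Runtime = 12 h/day × 39 days = 468 h
coffee maker: 1.1 kW × 468 h = 514.8 kWh
Total energy = 1039.48 kWh
Cost = 1039.48 × £0.30 = £311.84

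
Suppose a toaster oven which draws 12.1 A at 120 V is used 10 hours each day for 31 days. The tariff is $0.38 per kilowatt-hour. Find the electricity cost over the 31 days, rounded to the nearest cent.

Power = 12.1 A × 120 V = 1452 W = 1.452 kW
Runtime = 10 h/day × 31 days = 310 h
Energy = 1.452 kW × 310 h = 450.12 kWh
Cost = 450.12 kWh × $0.38/kWh = $171.05

$171.05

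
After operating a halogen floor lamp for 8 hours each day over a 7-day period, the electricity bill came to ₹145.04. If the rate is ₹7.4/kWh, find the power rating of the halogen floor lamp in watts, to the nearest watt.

Energy = ₹145.04 ÷ ₹7.4/kWh = 19.6 kWh
Runtime = 8 h/day × 7 days = 56 h
Power = 19.6 kWh ÷ 56 h = 0.35 kW = 350 W

350 W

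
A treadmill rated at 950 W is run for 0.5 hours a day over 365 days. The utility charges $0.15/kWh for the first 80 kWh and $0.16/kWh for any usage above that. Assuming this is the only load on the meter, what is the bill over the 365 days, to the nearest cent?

Runtime = 0.5 h/day × 365 days = 182.5 h
Energy = 0.95 kW × 182.5 h = 173.375 kWh
Tier 1 (0–80 kWh): 80 × $0.15 = $12
Above 80 kWh: 93.375 × $0.16 = $14.94
Bill = $26.94

$26.94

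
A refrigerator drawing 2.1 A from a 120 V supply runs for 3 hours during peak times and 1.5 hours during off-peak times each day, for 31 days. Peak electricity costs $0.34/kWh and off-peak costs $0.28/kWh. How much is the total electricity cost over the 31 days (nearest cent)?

Power = 2.1 A × 120 V = 252 W = 0.252 kW
Peak energy = 0.252 kW × 3 h × 31 = 23.436 kWh
Off-peak energy = 0.252 kW × 1.5 h × 31 = 11.718 kWh
Cost = 23.436 × $0.34 + 11.718 × $0.28 = $7.96824 + $3.28104 = $11.25

$11.25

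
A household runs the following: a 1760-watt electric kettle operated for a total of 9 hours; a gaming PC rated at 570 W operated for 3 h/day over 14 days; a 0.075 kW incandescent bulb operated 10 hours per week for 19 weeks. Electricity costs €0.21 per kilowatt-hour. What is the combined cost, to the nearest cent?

€11.35

electric kettle: 1.76 kW × 9 h = 15.84 kWh
gaming PC: Runtime = 3 h/day × 14 days = 42 h
gaming PC: 0.57 kW × 42 h = 23.94 kWh
incandescent bulb: Runtime = 10 h/week × 19 weeks = 190 h
incandescent bulb: 0.075 kW × 190 h = 14.25 kWh
Total energy = 54.03 kWh
Cost = 54.03 × €0.21 = €11.35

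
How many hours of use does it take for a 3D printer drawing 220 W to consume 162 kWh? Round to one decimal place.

Hours = 162 kWh ÷ 0.22 kW = 736.4 h

736.4 h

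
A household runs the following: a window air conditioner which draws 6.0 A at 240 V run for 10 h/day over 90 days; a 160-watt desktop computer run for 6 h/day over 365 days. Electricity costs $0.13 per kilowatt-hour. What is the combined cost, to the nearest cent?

window air conditioner: Power = 6.0 A × 240 V = 1440 W = 1.44 kW
window air conditioner: Runtime = 10 h/day × 90 days = 900 h
window air conditioner: 1.44 kW × 900 h = 1296 kWh
desktop computer: Runtime = 6 h/day × 365 days = 2190 h
desktop computer: 0.16 kW × 2190 h = 350.4 kWh
Total energy = 1646.4 kWh
Cost = 1646.4 × $0.13 = $214.03

$214.03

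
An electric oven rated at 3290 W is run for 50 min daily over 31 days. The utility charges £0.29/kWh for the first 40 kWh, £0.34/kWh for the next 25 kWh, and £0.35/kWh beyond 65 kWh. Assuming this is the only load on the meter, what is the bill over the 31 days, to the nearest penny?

£27.10

Runtime = 50 min × 31 = 1550 min = 25.833333… h
Energy = 3.29 kW × 25.833333… h = 84.991666… kWh
Tier 1 (0–40 kWh): 40 × £0.29 = £11.6
Tier 2 (40–65 kWh): 25 × £0.34 = £8.5
Above 65 kWh: 19.991666… × £0.35 = £6.997083…
Bill = £27.10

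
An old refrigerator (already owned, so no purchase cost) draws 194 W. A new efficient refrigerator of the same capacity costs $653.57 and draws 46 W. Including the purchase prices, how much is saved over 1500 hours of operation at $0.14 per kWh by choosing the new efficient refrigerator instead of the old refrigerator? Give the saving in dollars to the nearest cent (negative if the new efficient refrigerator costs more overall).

-$622.49

old refrigerator: $0.00 + (194/1000) kW × 1500 h × $0.14 = $0.00 + $40.74 = $40.74
new efficient refrigerator: $653.57 + (46/1000) kW × 1500 h × $0.14 = $653.57 + $9.66 = $663.23
Saving = $40.74 − $663.23 = −$622.49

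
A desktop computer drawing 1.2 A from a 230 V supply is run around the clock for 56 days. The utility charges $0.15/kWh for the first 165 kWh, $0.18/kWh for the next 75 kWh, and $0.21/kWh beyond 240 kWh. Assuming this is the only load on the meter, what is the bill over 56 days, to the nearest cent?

Power = 1.2 A × 230 V = 276 W = 0.276 kW
Runtime = 24 h × 56 = 1344 h
Energy = 0.276 kW × 1344 h = 370.944 kWh
Tier 1 (0–165 kWh): 165 × $0.15 = $24.75
Tier 2 (165–240 kWh): 75 × $0.18 = $13.5
Above 240 kWh: 130.944 × $0.21 = $27.49824
Bill = $65.75

$65.75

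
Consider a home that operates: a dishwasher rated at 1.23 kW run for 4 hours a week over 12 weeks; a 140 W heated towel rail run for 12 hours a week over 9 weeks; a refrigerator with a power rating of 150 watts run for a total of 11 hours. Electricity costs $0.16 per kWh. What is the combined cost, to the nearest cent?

dishwasher: Runtime = 4 h/week × 12 weeks = 48 h
dishwasher: 1.23 kW × 48 h = 59.04 kWh
heated towel rail: Runtime = 12 h/week × 9 weeks = 108 h
heated towel rail: 0.14 kW × 108 h = 15.12 kWh
refrigerator: 0.15 kW × 11 h = 1.65 kWh
Total energy = 75.81 kWh
Cost = 75.81 × $0.16 = $12.13

$12.13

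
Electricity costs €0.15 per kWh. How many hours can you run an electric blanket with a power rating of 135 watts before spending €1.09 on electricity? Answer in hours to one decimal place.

Energy available = €1.09 ÷ €0.15/kWh = 7.2667 kWh
Hours = 7.2667 kWh ÷ 0.135 kW = 53.8 h

53.8 h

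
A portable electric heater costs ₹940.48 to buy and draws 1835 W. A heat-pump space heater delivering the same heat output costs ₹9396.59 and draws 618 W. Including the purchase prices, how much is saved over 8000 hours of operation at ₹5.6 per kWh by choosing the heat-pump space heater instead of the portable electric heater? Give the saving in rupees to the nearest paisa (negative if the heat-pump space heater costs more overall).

portable electric heater: ₹940.48 + (1835/1000) kW × 8000 h × ₹5.6 = ₹940.48 + ₹82208 = ₹83148.48
heat-pump space heater: ₹9396.59 + (618/1000) kW × 8000 h × ₹5.6 = ₹9396.59 + ₹27686.4 = ₹37082.99
Saving = ₹83148.48 − ₹37082.99 = ₹46065.49

₹46065.49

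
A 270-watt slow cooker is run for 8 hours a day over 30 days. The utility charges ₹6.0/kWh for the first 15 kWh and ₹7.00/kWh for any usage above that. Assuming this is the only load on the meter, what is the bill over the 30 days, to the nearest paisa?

₹438.60

Runtime = 8 h/day × 30 days = 240 h
Energy = 0.27 kW × 240 h = 64.8 kWh
Tier 1 (0–15 kWh): 15 × ₹6.0 = ₹90
Above 15 kWh: 49.8 × ₹7.00 = ₹348.6
Bill = ₹438.60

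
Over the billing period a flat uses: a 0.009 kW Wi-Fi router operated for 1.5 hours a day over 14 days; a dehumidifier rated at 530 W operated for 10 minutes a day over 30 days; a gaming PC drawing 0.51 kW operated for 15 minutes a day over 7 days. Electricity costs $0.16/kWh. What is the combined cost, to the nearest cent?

Wi-Fi router: Runtime = 1.5 h/day × 14 days = 21 h
Wi-Fi router: 0.009 kW × 21 h = 0.189 kWh
dehumidifier: Runtime = 10 min × 30 = 300 min = 5 h
dehumidifier: 0.53 kW × 5 h = 2.65 kWh
gaming PC: Runtime = 15 min × 7 = 105 min = 1.75 h
gaming PC: 0.51 kW × 1.75 h = 0.8925 kWh
Total energy = 3.7315 kWh
Cost = 3.7315 × $0.16 = $0.60

$0.60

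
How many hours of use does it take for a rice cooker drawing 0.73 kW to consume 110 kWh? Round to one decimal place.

150.7 h

Hours = 110 kWh ÷ 0.73 kW = 150.7 h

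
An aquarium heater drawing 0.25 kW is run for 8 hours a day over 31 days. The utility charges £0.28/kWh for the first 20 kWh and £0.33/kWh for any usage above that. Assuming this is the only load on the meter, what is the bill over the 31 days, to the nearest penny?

£19.46

Runtime = 8 h/day × 31 days = 248 h
Energy = 0.25 kW × 248 h = 62 kWh
Tier 1 (0–20 kWh): 20 × £0.28 = £5.6
Above 20 kWh: 42 × £0.33 = £13.86
Bill = £19.46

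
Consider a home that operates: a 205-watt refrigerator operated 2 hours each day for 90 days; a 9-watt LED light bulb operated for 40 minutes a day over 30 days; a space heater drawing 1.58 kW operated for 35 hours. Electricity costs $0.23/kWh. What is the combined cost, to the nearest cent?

refrigerator: Runtime = 2 h/day × 90 days = 180 h
refrigerator: 0.205 kW × 180 h = 36.9 kWh
LED light bulb: Runtime = 40 min × 30 = 1200 min = 20 h
LED light bulb: 0.009 kW × 20 h = 0.18 kWh
space heater: 1.58 kW × 35 h = 55.3 kWh
Total energy = 92.38 kWh
Cost = 92.38 × $0.23 = $21.25

$21.25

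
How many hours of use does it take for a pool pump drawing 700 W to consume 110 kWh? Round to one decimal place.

Hours = 110 kWh ÷ 0.7 kW = 157.1 h

157.1 h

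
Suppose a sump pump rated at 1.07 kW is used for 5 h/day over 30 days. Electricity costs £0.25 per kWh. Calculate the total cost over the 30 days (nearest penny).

£40.13

Runtime = 5 h/day × 30 days = 150 h
Energy = 1.07 kW × 150 h = 160.5 kWh
Cost = 160.5 kWh × £0.25/kWh = £40.13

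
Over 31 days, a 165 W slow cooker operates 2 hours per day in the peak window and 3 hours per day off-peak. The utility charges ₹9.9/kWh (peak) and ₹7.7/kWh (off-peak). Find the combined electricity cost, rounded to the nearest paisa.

₹219.43

Peak energy = 0.165 kW × 2 h × 31 = 10.23 kWh
Off-peak energy = 0.165 kW × 3 h × 31 = 15.345 kWh
Cost = 10.23 × ₹9.9 + 15.345 × ₹7.7 = ₹101.277 + ₹118.1565 = ₹219.43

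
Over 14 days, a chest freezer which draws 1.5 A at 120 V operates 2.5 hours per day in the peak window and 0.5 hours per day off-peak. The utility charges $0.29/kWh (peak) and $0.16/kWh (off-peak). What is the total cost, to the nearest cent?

Power = 1.5 A × 120 V = 180 W = 0.18 kW
Peak energy = 0.18 kW × 2.5 h × 14 = 6.3 kWh
Off-peak energy = 0.18 kW × 0.5 h × 14 = 1.26 kWh
Cost = 6.3 × $0.29 + 1.26 × $0.16 = $1.827 + $0.2016 = $2.03

$2.03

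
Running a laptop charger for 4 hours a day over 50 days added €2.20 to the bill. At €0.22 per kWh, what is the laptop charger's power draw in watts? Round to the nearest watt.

Energy = €2.20 ÷ €0.22/kWh = 10 kWh
Runtime = 4 h/day × 50 days = 200 h
Power = 10 kWh ÷ 200 h = 0.05 kW = 50 W

50 W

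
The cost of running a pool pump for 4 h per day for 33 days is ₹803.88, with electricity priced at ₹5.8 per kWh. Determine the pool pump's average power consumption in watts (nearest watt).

Energy = ₹803.88 ÷ ₹5.8/kWh = 138.6 kWh
Runtime = 4 h/day × 33 days = 132 h
Power = 138.6 kWh ÷ 132 h = 1.05 kW = 1050 W

1050 W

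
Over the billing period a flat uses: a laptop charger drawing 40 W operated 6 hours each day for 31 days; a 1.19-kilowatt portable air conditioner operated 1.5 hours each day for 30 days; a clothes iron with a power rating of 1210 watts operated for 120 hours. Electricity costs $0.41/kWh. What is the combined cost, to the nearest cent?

$84.54

laptop charger: Runtime = 6 h/day × 31 days = 186 h
laptop charger: 0.04 kW × 186 h = 7.44 kWh
portable air conditioner: Runtime = 1.5 h/day × 30 days = 45 h
portable air conditioner: 1.19 kW × 45 h = 53.55 kWh
clothes iron: 1.21 kW × 120 h = 145.2 kWh
Total energy = 206.19 kWh
Cost = 206.19 × $0.41 = $84.54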